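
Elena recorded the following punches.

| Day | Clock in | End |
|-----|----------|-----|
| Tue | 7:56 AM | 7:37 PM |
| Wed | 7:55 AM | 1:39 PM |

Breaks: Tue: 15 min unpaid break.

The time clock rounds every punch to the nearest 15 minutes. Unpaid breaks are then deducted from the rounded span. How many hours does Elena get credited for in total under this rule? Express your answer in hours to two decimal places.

17.00 hours

Tue: in 7:56 AM→8:00 AM, out 7:37 PM→7:30 PM; 11 h 30 min − 15 min = 11 h 15 min
Wed: in 7:55 AM→8:00 AM, out 1:39 PM→1:45 PM; 5 h 45 min
Total credited: 17 h 0 min.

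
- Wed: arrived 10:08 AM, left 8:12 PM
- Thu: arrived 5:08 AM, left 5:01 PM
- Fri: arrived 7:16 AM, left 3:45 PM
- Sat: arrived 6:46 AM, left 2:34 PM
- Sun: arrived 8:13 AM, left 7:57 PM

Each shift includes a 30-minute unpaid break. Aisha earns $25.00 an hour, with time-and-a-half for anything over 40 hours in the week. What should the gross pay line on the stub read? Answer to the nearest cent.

Wed: 10:08 AM–8:12 PM = 10 h 4 min; less 30 min break → 9 h 34 min
Thu: 5:08 AM–5:01 PM = 11 h 53 min; less 30 min break → 11 h 23 min
Fri: 7:16 AM–3:45 PM = 8 h 29 min; less 30 min break → 7 h 59 min
Sat: 6:46 AM–2:34 PM = 7 h 48 min; less 30 min break → 7 h 18 min
Sun: 8:13 AM–7:57 PM = 11 h 44 min; less 30 min break → 11 h 14 min
Total worked: 47 h 28 min = 2848 min.
Regular 40 h 0 min = 2400 min at $25.00/h; overtime 7 h 28 min = 448 min at $37.50/h.
Pay = (2400 × $25.00 + 448 × $37.50) ÷ 60 = $1280.00.

$1280.00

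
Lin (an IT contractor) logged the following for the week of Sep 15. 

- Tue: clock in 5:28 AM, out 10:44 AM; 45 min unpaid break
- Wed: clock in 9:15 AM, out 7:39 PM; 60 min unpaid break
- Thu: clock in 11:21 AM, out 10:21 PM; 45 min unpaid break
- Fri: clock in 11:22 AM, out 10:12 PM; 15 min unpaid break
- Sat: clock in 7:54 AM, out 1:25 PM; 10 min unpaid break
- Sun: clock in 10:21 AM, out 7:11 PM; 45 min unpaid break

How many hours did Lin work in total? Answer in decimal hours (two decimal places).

Tue: 5:28 AM–10:44 AM = 5 h 16 min; less 45 min break → 4 h 31 min
Wed: 9:15 AM–7:39 PM = 10 h 24 min; less 60 min break → 9 h 24 min
Thu: 11:21 AM–10:21 PM = 11 h 0 min; less 45 min break → 10 h 15 min
Fri: 11:22 AM–10:12 PM = 10 h 50 min; less 15 min break → 10 h 35 min
Sat: 7:54 AM–1:25 PM = 5 h 31 min; less 10 min break → 5 h 21 min
Sun: 10:21 AM–7:11 PM = 8 h 50 min; less 45 min break → 8 h 5 min
Total: 4 h 31 min + 9 h 24 min + 10 h 15 min + 10 h 35 min + 5 h 21 min + 8 h 5 min = 48 h 11 min.

48.18 hours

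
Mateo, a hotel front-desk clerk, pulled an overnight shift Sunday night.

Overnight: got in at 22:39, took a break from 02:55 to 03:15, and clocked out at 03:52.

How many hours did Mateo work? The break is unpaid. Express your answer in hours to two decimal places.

4.88 hours

Overnight: 22:39 → midnight = 1 h 21 min; midnight → 03:52 = 3 h 52 min; span 5 h 13 min; less 20 min break → 4 h 53 min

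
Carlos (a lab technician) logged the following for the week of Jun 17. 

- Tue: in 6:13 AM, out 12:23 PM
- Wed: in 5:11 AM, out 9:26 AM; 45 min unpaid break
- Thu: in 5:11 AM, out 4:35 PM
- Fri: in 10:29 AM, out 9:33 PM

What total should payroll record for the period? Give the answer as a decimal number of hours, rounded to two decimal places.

32.13 hours

Tue: 6:13 AM–12:23 PM = 6 h 10 min
Wed: 5:11 AM–9:26 AM = 4 h 15 min; less 45 min break → 3 h 30 min
Thu: 5:11 AM–4:35 PM = 11 h 24 min
Fri: 10:29 AM–9:33 PM = 11 h 4 min
Total: 6 h 10 min + 3 h 30 min + 11 h 24 min + 11 h 4 min = 32 h 8 min.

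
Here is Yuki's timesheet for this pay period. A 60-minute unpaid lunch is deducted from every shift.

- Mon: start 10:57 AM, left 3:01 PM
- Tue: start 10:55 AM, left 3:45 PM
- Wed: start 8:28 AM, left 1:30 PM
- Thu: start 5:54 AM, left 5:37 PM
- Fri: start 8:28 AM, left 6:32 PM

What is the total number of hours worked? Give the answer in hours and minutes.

30 h 43 min

Mon: 10:57 AM–3:01 PM = 4 h 4 min; less 60 min break → 3 h 4 min
Tue: 10:55 AM–3:45 PM = 4 h 50 min; less 60 min break → 3 h 50 min
Wed: 8:28 AM–1:30 PM = 5 h 2 min; less 60 min break → 4 h 2 min
Thu: 5:54 AM–5:37 PM = 11 h 43 min; less 60 min break → 10 h 43 min
Fri: 8:28 AM–6:32 PM = 10 h 4 min; less 60 min break → 9 h 4 min
Total: 3 h 4 min + 3 h 50 min + 4 h 2 min + 10 h 43 min + 9 h 4 min = 30 h 43 min.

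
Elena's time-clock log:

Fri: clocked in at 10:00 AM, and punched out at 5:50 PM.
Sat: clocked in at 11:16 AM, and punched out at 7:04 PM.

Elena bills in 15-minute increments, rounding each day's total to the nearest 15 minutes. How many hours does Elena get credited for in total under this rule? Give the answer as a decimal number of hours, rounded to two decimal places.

Fri: 10:00 AM–5:50 PM = 7 h 50 min → rounds to 7 h 45 min
Sat: 11:16 AM–7:04 PM = 7 h 48 min → rounds to 7 h 45 min
Total credited: 15 h 30 min.

15.50 hours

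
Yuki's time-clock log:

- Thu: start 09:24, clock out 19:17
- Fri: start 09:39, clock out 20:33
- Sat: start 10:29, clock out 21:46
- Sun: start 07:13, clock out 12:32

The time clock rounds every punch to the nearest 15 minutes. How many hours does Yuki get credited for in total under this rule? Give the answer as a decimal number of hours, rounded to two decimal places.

37.00 hours

Thu: in 09:24→09:30, out 19:17→19:15; 9 h 45 min
Fri: in 09:39→09:45, out 20:33→20:30; 10 h 45 min
Sat: in 10:29→10:30, out 21:46→21:45; 11 h 15 min
Sun: in 07:13→07:15, out 12:32→12:30; 5 h 15 min
Total credited: 37 h 0 min.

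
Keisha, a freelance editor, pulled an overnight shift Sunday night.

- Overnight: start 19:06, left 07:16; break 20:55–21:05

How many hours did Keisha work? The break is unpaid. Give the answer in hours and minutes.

12 h 0 min

Overnight: 19:06 → midnight = 4 h 54 min; midnight → 07:16 = 7 h 16 min; span 12 h 10 min; less 10 min break → 12 h 0 min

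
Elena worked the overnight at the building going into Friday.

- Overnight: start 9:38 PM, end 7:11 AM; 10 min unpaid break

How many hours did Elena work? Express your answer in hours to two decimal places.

9.38 hours

Overnight: 9:38 PM → midnight = 2 h 22 min; midnight → 7:11 AM = 7 h 11 min; span 9 h 33 min; less 10 min break → 9 h 23 min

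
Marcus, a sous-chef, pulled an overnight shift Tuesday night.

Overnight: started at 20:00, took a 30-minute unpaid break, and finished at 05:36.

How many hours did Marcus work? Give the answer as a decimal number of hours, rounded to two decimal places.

Overnight: 20:00 → midnight = 4 h 0 min; midnight → 05:36 = 5 h 36 min; span 9 h 36 min; less 30 min break → 9 h 6 min

9.10 hours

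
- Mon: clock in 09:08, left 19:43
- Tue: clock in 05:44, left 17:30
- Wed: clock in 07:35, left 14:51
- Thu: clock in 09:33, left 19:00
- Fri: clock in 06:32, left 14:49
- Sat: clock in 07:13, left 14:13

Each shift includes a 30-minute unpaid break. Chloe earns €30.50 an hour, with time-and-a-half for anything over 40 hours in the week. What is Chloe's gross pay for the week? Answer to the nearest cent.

€1739.26

Mon: 09:08–19:43 = 10 h 35 min; less 30 min break → 10 h 5 min
Tue: 05:44–17:30 = 11 h 46 min; less 30 min break → 11 h 16 min
Wed: 07:35–14:51 = 7 h 16 min; less 30 min break → 6 h 46 min
Thu: 09:33–19:00 = 9 h 27 min; less 30 min break → 8 h 57 min
Fri: 06:32–14:49 = 8 h 17 min; less 30 min break → 7 h 47 min
Sat: 07:13–14:13 = 7 h 0 min; less 30 min break → 6 h 30 min
Total worked: 51 h 21 min = 3081 min.
Regular 40 h 0 min = 2400 min at €30.50/h; overtime 11 h 21 min = 681 min at €45.75/h.
Pay = (2400 × €30.50 + 681 × €45.75) ÷ 60 = €1739.26.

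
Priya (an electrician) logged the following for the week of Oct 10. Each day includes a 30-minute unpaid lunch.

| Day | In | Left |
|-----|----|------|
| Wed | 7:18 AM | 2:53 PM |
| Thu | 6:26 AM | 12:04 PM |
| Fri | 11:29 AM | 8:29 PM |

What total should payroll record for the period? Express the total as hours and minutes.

Wed: 7:18 AM–2:53 PM = 7 h 35 min; less 30 min break → 7 h 5 min
Thu: 6:26 AM–12:04 PM = 5 h 38 min; less 30 min break → 5 h 8 min
Fri: 11:29 AM–8:29 PM = 9 h 0 min; less 30 min break → 8 h 30 min
Total: 7 h 5 min + 5 h 8 min + 8 h 30 min = 20 h 43 min.

20 h 43 min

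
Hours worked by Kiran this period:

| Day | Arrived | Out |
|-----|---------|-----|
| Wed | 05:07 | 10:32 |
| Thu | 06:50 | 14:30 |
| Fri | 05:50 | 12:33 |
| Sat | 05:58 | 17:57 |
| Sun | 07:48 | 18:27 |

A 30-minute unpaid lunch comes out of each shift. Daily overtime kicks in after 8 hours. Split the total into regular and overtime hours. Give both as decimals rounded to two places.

Regular 34.30 hours, overtime 5.63 hours

Wed: 05:07–10:32 = 5 h 25 min; less 30 min break → 4 h 55 min
Thu: 06:50–14:30 = 7 h 40 min; less 30 min break → 7 h 10 min
Fri: 05:50–12:33 = 6 h 43 min; less 30 min break → 6 h 13 min
Sat: 05:58–17:57 = 11 h 59 min; less 30 min break → 11 h 29 min
Sun: 07:48–18:27 = 10 h 39 min; less 30 min break → 10 h 9 min
Wed reg 4 h 55 min / OT 0 h 0 min; Thu reg 7 h 10 min / OT 0 h 0 min; Fri reg 6 h 13 min / OT 0 h 0 min; Sat reg 8 h 0 min / OT 3 h 29 min; Sun reg 8 h 0 min / OT 2 h 9 min.
Totals: regular 34 h 18 min, overtime 5 h 38 min.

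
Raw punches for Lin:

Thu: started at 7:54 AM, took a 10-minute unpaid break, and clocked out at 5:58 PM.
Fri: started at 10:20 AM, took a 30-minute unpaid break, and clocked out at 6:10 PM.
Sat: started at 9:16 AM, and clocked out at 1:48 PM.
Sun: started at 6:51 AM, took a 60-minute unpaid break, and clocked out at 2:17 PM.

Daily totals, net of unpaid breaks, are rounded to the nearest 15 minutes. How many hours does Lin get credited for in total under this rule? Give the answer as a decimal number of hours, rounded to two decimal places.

28.25 hours

Thu: 7:54 AM–5:58 PM = 10 h 4 min − 10 min = 9 h 54 min → rounds to 10 h 0 min
Fri: 10:20 AM–6:10 PM = 7 h 50 min − 30 min = 7 h 20 min → rounds to 7 h 15 min
Sat: 9:16 AM–1:48 PM = 4 h 32 min → rounds to 4 h 30 min
Sun: 6:51 AM–2:17 PM = 7 h 26 min − 60 min = 6 h 26 min → rounds to 6 h 30 min
Total credited: 28 h 15 min.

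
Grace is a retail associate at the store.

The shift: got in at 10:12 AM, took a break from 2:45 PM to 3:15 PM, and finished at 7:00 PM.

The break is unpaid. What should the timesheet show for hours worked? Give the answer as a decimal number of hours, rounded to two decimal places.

8.30 hours

The shift: 10:12 AM–7:00 PM = 8 h 48 min; less 30 min break → 8 h 18 min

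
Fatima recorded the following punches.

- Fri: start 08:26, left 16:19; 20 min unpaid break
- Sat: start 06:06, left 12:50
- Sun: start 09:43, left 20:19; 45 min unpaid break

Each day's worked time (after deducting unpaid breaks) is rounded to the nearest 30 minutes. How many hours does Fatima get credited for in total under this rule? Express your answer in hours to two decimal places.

Fri: 08:26–16:19 = 7 h 53 min − 20 min = 7 h 33 min → rounds to 7 h 30 min
Sat: 06:06–12:50 = 6 h 44 min → rounds to 6 h 30 min
Sun: 09:43–20:19 = 10 h 36 min − 45 min = 9 h 51 min → rounds to 10 h 0 min
Total credited: 24 h 0 min.

24.00 hours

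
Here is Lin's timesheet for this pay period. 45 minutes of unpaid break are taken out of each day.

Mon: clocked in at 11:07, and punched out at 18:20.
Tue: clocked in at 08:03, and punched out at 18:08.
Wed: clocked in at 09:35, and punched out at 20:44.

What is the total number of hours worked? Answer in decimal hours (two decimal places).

26.20 hours

Mon: 11:07–18:20 = 7 h 13 min; less 45 min break → 6 h 28 min
Tue: 08:03–18:08 = 10 h 5 min; less 45 min break → 9 h 20 min
Wed: 09:35–20:44 = 11 h 9 min; less 45 min break → 10 h 24 min
Total: 6 h 28 min + 9 h 20 min + 10 h 24 min = 26 h 12 min.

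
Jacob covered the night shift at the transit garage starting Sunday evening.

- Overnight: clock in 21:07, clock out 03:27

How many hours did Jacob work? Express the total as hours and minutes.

Overnight: 21:07 → midnight = 2 h 53 min; midnight → 03:27 = 3 h 27 min; span 6 h 20 min

6 h 20 min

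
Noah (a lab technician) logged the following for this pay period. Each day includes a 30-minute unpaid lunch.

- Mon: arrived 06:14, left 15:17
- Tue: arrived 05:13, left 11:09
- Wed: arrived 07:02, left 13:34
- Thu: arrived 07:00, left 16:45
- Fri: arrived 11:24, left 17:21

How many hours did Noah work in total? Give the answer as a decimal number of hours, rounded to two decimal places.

Mon: 06:14–15:17 = 9 h 3 min; less 30 min break → 8 h 33 min
Tue: 05:13–11:09 = 5 h 56 min; less 30 min break → 5 h 26 min
Wed: 07:02–13:34 = 6 h 32 min; less 30 min break → 6 h 2 min
Thu: 07:00–16:45 = 9 h 45 min; less 30 min break → 9 h 15 min
Fri: 11:24–17:21 = 5 h 57 min; less 30 min break → 5 h 27 min
Total: 8 h 33 min + 5 h 26 min + 6 h 2 min + 9 h 15 min + 5 h 27 min = 34 h 43 min.

34.72 hours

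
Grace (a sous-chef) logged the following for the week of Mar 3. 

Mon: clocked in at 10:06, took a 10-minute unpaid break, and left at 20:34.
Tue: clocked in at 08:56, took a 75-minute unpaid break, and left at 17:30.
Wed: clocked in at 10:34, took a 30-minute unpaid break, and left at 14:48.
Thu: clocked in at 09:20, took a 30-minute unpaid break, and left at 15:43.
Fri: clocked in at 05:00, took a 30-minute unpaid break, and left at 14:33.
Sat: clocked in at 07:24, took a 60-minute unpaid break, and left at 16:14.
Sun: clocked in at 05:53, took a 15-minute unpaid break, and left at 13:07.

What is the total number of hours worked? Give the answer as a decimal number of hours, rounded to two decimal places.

51.10 hours

Mon: 10:06–20:34 = 10 h 28 min; less 10 min break → 10 h 18 min
Tue: 08:56–17:30 = 8 h 34 min; less 75 min break → 7 h 19 min
Wed: 10:34–14:48 = 4 h 14 min; less 30 min break → 3 h 44 min
Thu: 09:20–15:43 = 6 h 23 min; less 30 min break → 5 h 53 min
Fri: 05:00–14:33 = 9 h 33 min; less 30 min break → 9 h 3 min
Sat: 07:24–16:14 = 8 h 50 min; less 60 min break → 7 h 50 min
Sun: 05:53–13:07 = 7 h 14 min; less 15 min break → 6 h 59 min
Total: 10 h 18 min + 7 h 19 min + 3 h 44 min + 5 h 53 min + 9 h 3 min + 7 h 50 min + 6 h 59 min = 51 h 6 min.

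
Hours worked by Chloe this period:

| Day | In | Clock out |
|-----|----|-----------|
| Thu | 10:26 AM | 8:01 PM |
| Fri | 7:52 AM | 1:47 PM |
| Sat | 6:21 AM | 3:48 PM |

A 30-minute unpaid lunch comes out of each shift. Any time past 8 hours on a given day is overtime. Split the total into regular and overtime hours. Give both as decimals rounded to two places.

Regular 21.42 hours, overtime 2.03 hours

Thu: 10:26 AM–8:01 PM = 9 h 35 min; less 30 min break → 9 h 5 min
Fri: 7:52 AM–1:47 PM = 5 h 55 min; less 30 min break → 5 h 25 min
Sat: 6:21 AM–3:48 PM = 9 h 27 min; less 30 min break → 8 h 57 min
Thu reg 8 h 0 min / OT 1 h 5 min; Fri reg 5 h 25 min / OT 0 h 0 min; Sat reg 8 h 0 min / OT 0 h 57 min.
Totals: regular 21 h 25 min, overtime 2 h 2 min.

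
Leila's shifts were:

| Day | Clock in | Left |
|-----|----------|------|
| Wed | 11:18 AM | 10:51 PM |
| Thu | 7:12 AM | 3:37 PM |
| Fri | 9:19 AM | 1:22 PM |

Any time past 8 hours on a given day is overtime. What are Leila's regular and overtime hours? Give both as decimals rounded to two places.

Wed: 11:18 AM–10:51 PM = 11 h 33 min
Thu: 7:12 AM–3:37 PM = 8 h 25 min
Fri: 9:19 AM–1:22 PM = 4 h 3 min
Wed reg 8 h 0 min / OT 3 h 33 min; Thu reg 8 h 0 min / OT 0 h 25 min; Fri reg 4 h 3 min / OT 0 h 0 min.
Totals: regular 20 h 3 min, overtime 3 h 58 min.

Regular 20.05 hours, overtime 3.97 hours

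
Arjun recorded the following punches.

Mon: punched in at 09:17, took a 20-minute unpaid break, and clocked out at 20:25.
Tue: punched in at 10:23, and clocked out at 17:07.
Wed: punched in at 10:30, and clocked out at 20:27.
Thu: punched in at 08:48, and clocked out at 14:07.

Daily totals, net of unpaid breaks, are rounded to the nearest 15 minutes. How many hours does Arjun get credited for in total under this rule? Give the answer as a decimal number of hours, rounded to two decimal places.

Mon: 09:17–20:25 = 11 h 8 min − 20 min = 10 h 48 min → rounds to 10 h 45 min
Tue: 10:23–17:07 = 6 h 44 min → rounds to 6 h 45 min
Wed: 10:30–20:27 = 9 h 57 min → rounds to 10 h 0 min
Thu: 08:48–14:07 = 5 h 19 min → rounds to 5 h 15 min
Total credited: 32 h 45 min.

32.75 hours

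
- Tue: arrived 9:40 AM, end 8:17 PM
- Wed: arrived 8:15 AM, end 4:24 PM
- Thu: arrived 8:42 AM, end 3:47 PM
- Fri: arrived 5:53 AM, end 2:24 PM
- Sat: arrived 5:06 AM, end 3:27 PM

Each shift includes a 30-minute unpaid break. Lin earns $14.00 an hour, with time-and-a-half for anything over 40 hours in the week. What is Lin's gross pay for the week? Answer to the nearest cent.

$606.55

Tue: 9:40 AM–8:17 PM = 10 h 37 min; less 30 min break → 10 h 7 min
Wed: 8:15 AM–4:24 PM = 8 h 9 min; less 30 min break → 7 h 39 min
Thu: 8:42 AM–3:47 PM = 7 h 5 min; less 30 min break → 6 h 35 min
Fri: 5:53 AM–2:24 PM = 8 h 31 min; less 30 min break → 8 h 1 min
Sat: 5:06 AM–3:27 PM = 10 h 21 min; less 30 min break → 9 h 51 min
Total worked: 42 h 13 min = 2533 min.
Regular 40 h 0 min = 2400 min at $14.00/h; overtime 2 h 13 min = 133 min at $21.00/h.
Pay = (2400 × $14.00 + 133 × $21.00) ÷ 60 = $606.55.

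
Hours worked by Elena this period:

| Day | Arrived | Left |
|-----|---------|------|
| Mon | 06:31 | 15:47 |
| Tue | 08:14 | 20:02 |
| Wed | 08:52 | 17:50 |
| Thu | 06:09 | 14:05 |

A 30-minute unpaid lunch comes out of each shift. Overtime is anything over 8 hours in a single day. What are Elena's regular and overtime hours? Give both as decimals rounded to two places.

Regular 31.43 hours, overtime 4.53 hours

Mon: 06:31–15:47 = 9 h 16 min; less 30 min break → 8 h 46 min
Tue: 08:14–20:02 = 11 h 48 min; less 30 min break → 11 h 18 min
Wed: 08:52–17:50 = 8 h 58 min; less 30 min break → 8 h 28 min
Thu: 06:09–14:05 = 7 h 56 min; less 30 min break → 7 h 26 min
Mon reg 8 h 0 min / OT 0 h 46 min; Tue reg 8 h 0 min / OT 3 h 18 min; Wed reg 8 h 0 min / OT 0 h 28 min; Thu reg 7 h 26 min / OT 0 h 0 min.
Totals: regular 31 h 26 min, overtime 4 h 32 min.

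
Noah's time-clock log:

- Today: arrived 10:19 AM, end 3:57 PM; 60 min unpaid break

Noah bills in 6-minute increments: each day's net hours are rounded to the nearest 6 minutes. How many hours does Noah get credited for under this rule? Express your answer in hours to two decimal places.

Today: 10:19 AM–3:57 PM = 5 h 38 min − 60 min = 4 h 38 min → rounds to 4 h 36 min

4.60 hours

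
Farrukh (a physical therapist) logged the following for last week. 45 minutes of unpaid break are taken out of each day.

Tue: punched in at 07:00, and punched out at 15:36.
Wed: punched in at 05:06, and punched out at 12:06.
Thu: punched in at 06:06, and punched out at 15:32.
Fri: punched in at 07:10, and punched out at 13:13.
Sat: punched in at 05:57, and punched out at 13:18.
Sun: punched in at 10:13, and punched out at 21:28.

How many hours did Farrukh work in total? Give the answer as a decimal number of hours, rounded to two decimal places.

Tue: 07:00–15:36 = 8 h 36 min; less 45 min break → 7 h 51 min
Wed: 05:06–12:06 = 7 h 0 min; less 45 min break → 6 h 15 min
Thu: 06:06–15:32 = 9 h 26 min; less 45 min break → 8 h 41 min
Fri: 07:10–13:13 = 6 h 3 min; less 45 min break → 5 h 18 min
Sat: 05:57–13:18 = 7 h 21 min; less 45 min break → 6 h 36 min
Sun: 10:13–21:28 = 11 h 15 min; less 45 min break → 10 h 30 min
Total: 7 h 51 min + 6 h 15 min + 8 h 41 min + 5 h 18 min + 6 h 36 min + 10 h 30 min = 45 h 11 min.

45.18 hours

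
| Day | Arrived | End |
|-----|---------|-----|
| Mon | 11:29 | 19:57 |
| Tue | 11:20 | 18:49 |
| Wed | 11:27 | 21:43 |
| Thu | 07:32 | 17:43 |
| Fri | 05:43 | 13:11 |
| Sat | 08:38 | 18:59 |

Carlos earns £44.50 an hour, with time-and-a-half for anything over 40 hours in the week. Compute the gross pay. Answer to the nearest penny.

£2728.96

Mon: 11:29–19:57 = 8 h 28 min
Tue: 11:20–18:49 = 7 h 29 min
Wed: 11:27–21:43 = 10 h 16 min
Thu: 07:32–17:43 = 10 h 11 min
Fri: 05:43–13:11 = 7 h 28 min
Sat: 08:38–18:59 = 10 h 21 min
Total worked: 54 h 13 min = 3253 min.
Regular 40 h 0 min = 2400 min at £44.50/h; overtime 14 h 13 min = 853 min at £66.75/h.
Pay = (2400 × £44.50 + 853 × £66.75) ÷ 60 = £2728.96.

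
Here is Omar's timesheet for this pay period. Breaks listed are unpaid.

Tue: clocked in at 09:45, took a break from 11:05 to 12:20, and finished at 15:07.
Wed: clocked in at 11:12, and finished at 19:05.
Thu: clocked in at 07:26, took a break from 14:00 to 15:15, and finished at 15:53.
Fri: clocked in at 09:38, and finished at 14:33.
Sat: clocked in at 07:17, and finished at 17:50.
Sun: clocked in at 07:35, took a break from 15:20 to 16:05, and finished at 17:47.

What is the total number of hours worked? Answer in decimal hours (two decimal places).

44.12 hours

Tue: 09:45–15:07 = 5 h 22 min; less 75 min break → 4 h 7 min
Wed: 11:12–19:05 = 7 h 53 min
Thu: 07:26–15:53 = 8 h 27 min; less 75 min break → 7 h 12 min
Fri: 09:38–14:33 = 4 h 55 min
Sat: 07:17–17:50 = 10 h 33 min
Sun: 07:35–17:47 = 10 h 12 min; less 45 min break → 9 h 27 min
Total: 4 h 7 min + 7 h 53 min + 7 h 12 min + 4 h 55 min + 10 h 33 min + 9 h 27 min = 44 h 7 min.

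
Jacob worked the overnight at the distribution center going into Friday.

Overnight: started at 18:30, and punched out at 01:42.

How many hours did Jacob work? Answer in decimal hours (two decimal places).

7.20 hours

Overnight: 18:30 → midnight = 5 h 30 min; midnight → 01:42 = 1 h 42 min; span 7 h 12 min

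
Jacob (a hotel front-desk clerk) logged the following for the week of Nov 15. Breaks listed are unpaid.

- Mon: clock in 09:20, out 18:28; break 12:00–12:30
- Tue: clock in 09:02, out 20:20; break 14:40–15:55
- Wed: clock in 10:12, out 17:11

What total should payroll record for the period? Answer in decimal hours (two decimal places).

25.67 hours

Mon: 09:20–18:28 = 9 h 8 min; less 30 min break → 8 h 38 min
Tue: 09:02–20:20 = 11 h 18 min; less 75 min break → 10 h 3 min
Wed: 10:12–17:11 = 6 h 59 min
Total: 8 h 38 min + 10 h 3 min + 6 h 59 min = 25 h 40 min.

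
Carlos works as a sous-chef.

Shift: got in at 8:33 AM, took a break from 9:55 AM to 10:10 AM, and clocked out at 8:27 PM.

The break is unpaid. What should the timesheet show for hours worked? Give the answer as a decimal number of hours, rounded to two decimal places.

Shift: 8:33 AM–8:27 PM = 11 h 54 min; less 15 min break → 11 h 39 min

11.65 hours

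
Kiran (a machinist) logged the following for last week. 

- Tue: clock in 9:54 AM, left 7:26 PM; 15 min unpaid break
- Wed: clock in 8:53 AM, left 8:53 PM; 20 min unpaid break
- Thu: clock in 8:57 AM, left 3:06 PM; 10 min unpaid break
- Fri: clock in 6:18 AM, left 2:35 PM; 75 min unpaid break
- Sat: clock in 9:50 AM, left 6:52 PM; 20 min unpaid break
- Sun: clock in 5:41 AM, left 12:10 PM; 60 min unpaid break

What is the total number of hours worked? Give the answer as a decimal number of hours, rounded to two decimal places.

Tue: 9:54 AM–7:26 PM = 9 h 32 min; less 15 min break → 9 h 17 min
Wed: 8:53 AM–8:53 PM = 12 h 0 min; less 20 min break → 11 h 40 min
Thu: 8:57 AM–3:06 PM = 6 h 9 min; less 10 min break → 5 h 59 min
Fri: 6:18 AM–2:35 PM = 8 h 17 min; less 75 min break → 7 h 2 min
Sat: 9:50 AM–6:52 PM = 9 h 2 min; less 20 min break → 8 h 42 min
Sun: 5:41 AM–12:10 PM = 6 h 29 min; less 60 min break → 5 h 29 min
Total: 9 h 17 min + 11 h 40 min + 5 h 59 min + 7 h 2 min + 8 h 42 min + 5 h 29 min = 48 h 9 min.

48.15 hours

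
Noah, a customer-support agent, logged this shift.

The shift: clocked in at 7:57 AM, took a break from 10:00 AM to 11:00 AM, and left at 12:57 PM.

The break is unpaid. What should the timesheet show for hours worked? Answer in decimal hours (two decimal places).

The shift: 7:57 AM–12:57 PM = 5 h 0 min; less 60 min break → 4 h 0 min

4.00 hours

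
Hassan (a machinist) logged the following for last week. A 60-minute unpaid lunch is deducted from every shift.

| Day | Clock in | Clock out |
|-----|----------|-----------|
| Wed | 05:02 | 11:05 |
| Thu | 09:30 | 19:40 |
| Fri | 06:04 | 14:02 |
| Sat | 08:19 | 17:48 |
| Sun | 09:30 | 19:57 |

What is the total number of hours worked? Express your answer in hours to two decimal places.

39.12 hours

Wed: 05:02–11:05 = 6 h 3 min; less 60 min break → 5 h 3 min
Thu: 09:30–19:40 = 10 h 10 min; less 60 min break → 9 h 10 min
Fri: 06:04–14:02 = 7 h 58 min; less 60 min break → 6 h 58 min
Sat: 08:19–17:48 = 9 h 29 min; less 60 min break → 8 h 29 min
Sun: 09:30–19:57 = 10 h 27 min; less 60 min break → 9 h 27 min
Total: 5 h 3 min + 9 h 10 min + 6 h 58 min + 8 h 29 min + 9 h 27 min = 39 h 7 min.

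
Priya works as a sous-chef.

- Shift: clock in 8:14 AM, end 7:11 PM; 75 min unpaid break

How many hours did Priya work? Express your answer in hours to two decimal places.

9.70 hours

Shift: 8:14 AM–7:11 PM = 10 h 57 min; less 75 min break → 9 h 42 min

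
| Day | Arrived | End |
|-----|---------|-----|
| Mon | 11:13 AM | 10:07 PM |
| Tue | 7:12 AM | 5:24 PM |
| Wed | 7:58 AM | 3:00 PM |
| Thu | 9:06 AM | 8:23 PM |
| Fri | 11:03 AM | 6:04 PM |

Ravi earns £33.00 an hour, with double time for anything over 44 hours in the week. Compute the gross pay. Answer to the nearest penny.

£1612.60

Mon: 11:13 AM–10:07 PM = 10 h 54 min
Tue: 7:12 AM–5:24 PM = 10 h 12 min
Wed: 7:58 AM–3:00 PM = 7 h 2 min
Thu: 9:06 AM–8:23 PM = 11 h 17 min
Fri: 11:03 AM–6:04 PM = 7 h 1 min
Total worked: 46 h 26 min = 2786 min.
Regular 44 h 0 min = 2640 min at £33.00/h; overtime 2 h 26 min = 146 min at £66.00/h.
Pay = (2640 × £33.00 + 146 × £66.00) ÷ 60 = £1612.60.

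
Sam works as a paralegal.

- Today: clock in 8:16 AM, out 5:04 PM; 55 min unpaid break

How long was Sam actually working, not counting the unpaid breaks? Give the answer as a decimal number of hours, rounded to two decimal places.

Today: 8:16 AM–5:04 PM = 8 h 48 min; less 55 min break → 7 h 53 min

7.88 hours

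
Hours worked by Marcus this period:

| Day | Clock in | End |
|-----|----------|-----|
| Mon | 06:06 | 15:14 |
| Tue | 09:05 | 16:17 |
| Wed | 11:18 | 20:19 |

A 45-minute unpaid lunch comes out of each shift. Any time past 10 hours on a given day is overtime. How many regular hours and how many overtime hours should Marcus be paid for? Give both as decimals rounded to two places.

Mon: 06:06–15:14 = 9 h 8 min; less 45 min break → 8 h 23 min
Tue: 09:05–16:17 = 7 h 12 min; less 45 min break → 6 h 27 min
Wed: 11:18–20:19 = 9 h 1 min; less 45 min break → 8 h 16 min
Mon reg 8 h 23 min / OT 0 h 0 min; Tue reg 6 h 27 min / OT 0 h 0 min; Wed reg 8 h 16 min / OT 0 h 0 min.
Totals: regular 23 h 6 min, overtime 0 h 0 min.

Regular 23.10 hours, overtime 0.00 hours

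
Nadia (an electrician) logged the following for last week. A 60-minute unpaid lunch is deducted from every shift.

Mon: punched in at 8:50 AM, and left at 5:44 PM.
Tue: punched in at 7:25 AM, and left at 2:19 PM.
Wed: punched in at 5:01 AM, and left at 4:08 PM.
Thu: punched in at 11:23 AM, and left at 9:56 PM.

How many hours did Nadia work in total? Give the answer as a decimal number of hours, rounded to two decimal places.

Mon: 8:50 AM–5:44 PM = 8 h 54 min; less 60 min break → 7 h 54 min
Tue: 7:25 AM–2:19 PM = 6 h 54 min; less 60 min break → 5 h 54 min
Wed: 5:01 AM–4:08 PM = 11 h 7 min; less 60 min break → 10 h 7 min
Thu: 11:23 AM–9:56 PM = 10 h 33 min; less 60 min break → 9 h 33 min
Total: 7 h 54 min + 5 h 54 min + 10 h 7 min + 9 h 33 min = 33 h 28 min.

33.47 hours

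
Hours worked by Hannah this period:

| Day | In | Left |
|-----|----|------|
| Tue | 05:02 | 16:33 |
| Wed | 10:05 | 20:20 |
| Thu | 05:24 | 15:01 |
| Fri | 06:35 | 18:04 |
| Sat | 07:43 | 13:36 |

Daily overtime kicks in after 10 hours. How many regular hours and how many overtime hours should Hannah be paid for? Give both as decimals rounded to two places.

Regular 45.50 hours, overtime 3.25 hours

Tue: 05:02–16:33 = 11 h 31 min
Wed: 10:05–20:20 = 10 h 15 min
Thu: 05:24–15:01 = 9 h 37 min
Fri: 06:35–18:04 = 11 h 29 min
Sat: 07:43–13:36 = 5 h 53 min
Tue reg 10 h 0 min / OT 1 h 31 min; Wed reg 10 h 0 min / OT 0 h 15 min; Thu reg 9 h 37 min / OT 0 h 0 min; Fri reg 10 h 0 min / OT 1 h 29 min; Sat reg 5 h 53 min / OT 0 h 0 min.
Totals: regular 45 h 30 min, overtime 3 h 15 min.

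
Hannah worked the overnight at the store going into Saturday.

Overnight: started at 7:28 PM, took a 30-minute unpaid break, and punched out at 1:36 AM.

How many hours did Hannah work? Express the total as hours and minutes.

Overnight: 7:28 PM → midnight = 4 h 32 min; midnight → 1:36 AM = 1 h 36 min; span 6 h 8 min; less 30 min break → 5 h 38 min

5 h 38 min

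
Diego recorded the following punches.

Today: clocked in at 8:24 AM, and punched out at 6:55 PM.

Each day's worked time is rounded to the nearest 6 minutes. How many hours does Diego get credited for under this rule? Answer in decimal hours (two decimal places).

Today: 8:24 AM–6:55 PM = 10 h 31 min → rounds to 10 h 30 min

10.50 hours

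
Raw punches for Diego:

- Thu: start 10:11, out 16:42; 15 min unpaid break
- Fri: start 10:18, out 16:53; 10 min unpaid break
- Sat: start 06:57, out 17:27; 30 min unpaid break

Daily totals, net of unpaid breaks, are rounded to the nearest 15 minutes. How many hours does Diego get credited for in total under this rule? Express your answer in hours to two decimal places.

Thu: 10:11–16:42 = 6 h 31 min − 15 min = 6 h 16 min → rounds to 6 h 15 min
Fri: 10:18–16:53 = 6 h 35 min − 10 min = 6 h 25 min → rounds to 6 h 30 min
Sat: 06:57–17:27 = 10 h 30 min − 30 min = 10 h 0 min → rounds to 10 h 0 min
Total credited: 22 h 45 min.

22.75 hours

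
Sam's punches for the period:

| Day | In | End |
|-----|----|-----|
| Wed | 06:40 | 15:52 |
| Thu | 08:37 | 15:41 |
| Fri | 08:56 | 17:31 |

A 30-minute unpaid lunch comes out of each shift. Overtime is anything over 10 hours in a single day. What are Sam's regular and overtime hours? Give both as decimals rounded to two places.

Regular 23.35 hours, overtime 0.00 hours

Wed: 06:40–15:52 = 9 h 12 min; less 30 min break → 8 h 42 min
Thu: 08:37–15:41 = 7 h 4 min; less 30 min break → 6 h 34 min
Fri: 08:56–17:31 = 8 h 35 min; less 30 min break → 8 h 5 min
Wed reg 8 h 42 min / OT 0 h 0 min; Thu reg 6 h 34 min / OT 0 h 0 min; Fri reg 8 h 5 min / OT 0 h 0 min.
Totals: regular 23 h 21 min, overtime 0 h 0 min.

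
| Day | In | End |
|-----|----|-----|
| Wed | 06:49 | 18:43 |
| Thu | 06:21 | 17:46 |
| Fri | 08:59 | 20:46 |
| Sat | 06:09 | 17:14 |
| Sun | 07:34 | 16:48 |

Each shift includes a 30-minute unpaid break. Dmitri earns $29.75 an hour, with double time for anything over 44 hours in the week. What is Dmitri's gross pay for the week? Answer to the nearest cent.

$1839.54

Wed: 06:49–18:43 = 11 h 54 min; less 30 min break → 11 h 24 min
Thu: 06:21–17:46 = 11 h 25 min; less 30 min break → 10 h 55 min
Fri: 08:59–20:46 = 11 h 47 min; less 30 min break → 11 h 17 min
Sat: 06:09–17:14 = 11 h 5 min; less 30 min break → 10 h 35 min
Sun: 07:34–16:48 = 9 h 14 min; less 30 min break → 8 h 44 min
Total worked: 52 h 55 min = 3175 min.
Regular 44 h 0 min = 2640 min at $29.75/h; overtime 8 h 55 min = 535 min at $59.50/h.
Pay = (2640 × $29.75 + 535 × $59.50) ÷ 60 = $1839.54.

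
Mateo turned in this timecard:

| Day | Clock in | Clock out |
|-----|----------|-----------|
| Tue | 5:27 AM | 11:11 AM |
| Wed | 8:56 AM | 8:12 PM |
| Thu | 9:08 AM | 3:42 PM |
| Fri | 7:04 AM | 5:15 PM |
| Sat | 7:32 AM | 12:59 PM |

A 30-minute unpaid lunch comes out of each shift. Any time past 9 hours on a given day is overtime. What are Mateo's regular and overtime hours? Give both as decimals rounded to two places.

Tue: 5:27 AM–11:11 AM = 5 h 44 min; less 30 min break → 5 h 14 min
Wed: 8:56 AM–8:12 PM = 11 h 16 min; less 30 min break → 10 h 46 min
Thu: 9:08 AM–3:42 PM = 6 h 34 min; less 30 min break → 6 h 4 min
Fri: 7:04 AM–5:15 PM = 10 h 11 min; less 30 min break → 9 h 41 min
Sat: 7:32 AM–12:59 PM = 5 h 27 min; less 30 min break → 4 h 57 min
Tue reg 5 h 14 min / OT 0 h 0 min; Wed reg 9 h 0 min / OT 1 h 46 min; Thu reg 6 h 4 min / OT 0 h 0 min; Fri reg 9 h 0 min / OT 0 h 41 min; Sat reg 4 h 57 min / OT 0 h 0 min.
Totals: regular 34 h 15 min, overtime 2 h 27 min.

Regular 34.25 hours, overtime 2.45 hours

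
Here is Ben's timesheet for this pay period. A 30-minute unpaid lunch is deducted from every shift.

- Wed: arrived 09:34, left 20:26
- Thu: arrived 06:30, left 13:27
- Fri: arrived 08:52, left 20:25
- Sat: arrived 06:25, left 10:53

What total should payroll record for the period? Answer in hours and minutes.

Wed: 09:34–20:26 = 10 h 52 min; less 30 min break → 10 h 22 min
Thu: 06:30–13:27 = 6 h 57 min; less 30 min break → 6 h 27 min
Fri: 08:52–20:25 = 11 h 33 min; less 30 min break → 11 h 3 min
Sat: 06:25–10:53 = 4 h 28 min; less 30 min break → 3 h 58 min
Total: 10 h 22 min + 6 h 27 min + 11 h 3 min + 3 h 58 min = 31 h 50 min.

31 h 50 min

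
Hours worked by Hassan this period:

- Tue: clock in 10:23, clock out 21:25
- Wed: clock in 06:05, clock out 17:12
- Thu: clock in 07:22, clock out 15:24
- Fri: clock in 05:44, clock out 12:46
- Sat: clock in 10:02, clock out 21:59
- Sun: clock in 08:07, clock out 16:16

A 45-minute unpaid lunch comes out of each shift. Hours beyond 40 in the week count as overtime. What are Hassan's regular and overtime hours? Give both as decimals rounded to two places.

Tue: 10:23–21:25 = 11 h 2 min; less 45 min break → 10 h 17 min
Wed: 06:05–17:12 = 11 h 7 min; less 45 min break → 10 h 22 min
Thu: 07:22–15:24 = 8 h 2 min; less 45 min break → 7 h 17 min
Fri: 05:44–12:46 = 7 h 2 min; less 45 min break → 6 h 17 min
Sat: 10:02–21:59 = 11 h 57 min; less 45 min break → 11 h 12 min
Sun: 08:07–16:16 = 8 h 9 min; less 45 min break → 7 h 24 min
Total worked: 52 h 49 min = 52.82 h.
Threshold 40 h → overtime 12 h 49 min, regular 40 h 0 min.

Regular 40.00 hours, overtime 12.82 hours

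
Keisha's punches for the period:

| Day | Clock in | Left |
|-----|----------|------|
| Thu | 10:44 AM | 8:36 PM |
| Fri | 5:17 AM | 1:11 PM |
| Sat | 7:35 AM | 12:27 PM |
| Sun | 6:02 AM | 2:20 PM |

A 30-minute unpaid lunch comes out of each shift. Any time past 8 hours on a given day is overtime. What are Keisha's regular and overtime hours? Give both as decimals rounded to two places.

Thu: 10:44 AM–8:36 PM = 9 h 52 min; less 30 min break → 9 h 22 min
Fri: 5:17 AM–1:11 PM = 7 h 54 min; less 30 min break → 7 h 24 min
Sat: 7:35 AM–12:27 PM = 4 h 52 min; less 30 min break → 4 h 22 min
Sun: 6:02 AM–2:20 PM = 8 h 18 min; less 30 min break → 7 h 48 min
Thu reg 8 h 0 min / OT 1 h 22 min; Fri reg 7 h 24 min / OT 0 h 0 min; Sat reg 4 h 22 min / OT 0 h 0 min; Sun reg 7 h 48 min / OT 0 h 0 min.
Totals: regular 27 h 34 min, overtime 1 h 22 min.

Regular 27.57 hours, overtime 1.37 hours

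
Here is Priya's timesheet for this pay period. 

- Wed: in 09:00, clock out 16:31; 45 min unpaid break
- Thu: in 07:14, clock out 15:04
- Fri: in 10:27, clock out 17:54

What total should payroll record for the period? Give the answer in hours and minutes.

22 h 3 min

Wed: 09:00–16:31 = 7 h 31 min; less 45 min break → 6 h 46 min
Thu: 07:14–15:04 = 7 h 50 min
Fri: 10:27–17:54 = 7 h 27 min
Total: 6 h 46 min + 7 h 50 min + 7 h 27 min = 22 h 3 min.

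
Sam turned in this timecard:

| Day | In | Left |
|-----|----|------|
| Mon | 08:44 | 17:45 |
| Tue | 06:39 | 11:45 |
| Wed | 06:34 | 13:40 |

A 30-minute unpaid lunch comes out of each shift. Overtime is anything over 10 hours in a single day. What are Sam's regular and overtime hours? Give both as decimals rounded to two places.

Regular 19.72 hours, overtime 0.00 hours

Mon: 08:44–17:45 = 9 h 1 min; less 30 min break → 8 h 31 min
Tue: 06:39–11:45 = 5 h 6 min; less 30 min break → 4 h 36 min
Wed: 06:34–13:40 = 7 h 6 min; less 30 min break → 6 h 36 min
Mon reg 8 h 31 min / OT 0 h 0 min; Tue reg 4 h 36 min / OT 0 h 0 min; Wed reg 6 h 36 min / OT 0 h 0 min.
Totals: regular 19 h 43 min, overtime 0 h 0 min.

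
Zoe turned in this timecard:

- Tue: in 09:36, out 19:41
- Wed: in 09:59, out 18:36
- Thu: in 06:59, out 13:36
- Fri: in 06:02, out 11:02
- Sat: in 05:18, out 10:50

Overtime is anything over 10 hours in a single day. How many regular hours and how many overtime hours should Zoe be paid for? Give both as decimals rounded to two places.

Tue: 09:36–19:41 = 10 h 5 min
Wed: 09:59–18:36 = 8 h 37 min
Thu: 06:59–13:36 = 6 h 37 min
Fri: 06:02–11:02 = 5 h 0 min
Sat: 05:18–10:50 = 5 h 32 min
Tue reg 10 h 0 min / OT 0 h 5 min; Wed reg 8 h 37 min / OT 0 h 0 min; Thu reg 6 h 37 min / OT 0 h 0 min; Fri reg 5 h 0 min / OT 0 h 0 min; Sat reg 5 h 32 min / OT 0 h 0 min.
Totals: regular 35 h 46 min, overtime 0 h 5 min.

Regular 35.77 hours, overtime 0.08 hours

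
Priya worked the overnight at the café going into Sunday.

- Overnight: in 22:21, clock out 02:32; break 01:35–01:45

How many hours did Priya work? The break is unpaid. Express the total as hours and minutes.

Overnight: 22:21 → midnight = 1 h 39 min; midnight → 02:32 = 2 h 32 min; span 4 h 11 min; less 10 min break → 4 h 1 min

4 h 1 min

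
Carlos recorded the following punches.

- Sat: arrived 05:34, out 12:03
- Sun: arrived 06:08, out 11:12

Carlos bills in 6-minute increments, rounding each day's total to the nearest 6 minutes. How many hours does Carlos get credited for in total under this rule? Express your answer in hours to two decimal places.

Sat: 05:34–12:03 = 6 h 29 min → rounds to 6 h 30 min
Sun: 06:08–11:12 = 5 h 4 min → rounds to 5 h 6 min
Total credited: 11 h 36 min.

11.60 hours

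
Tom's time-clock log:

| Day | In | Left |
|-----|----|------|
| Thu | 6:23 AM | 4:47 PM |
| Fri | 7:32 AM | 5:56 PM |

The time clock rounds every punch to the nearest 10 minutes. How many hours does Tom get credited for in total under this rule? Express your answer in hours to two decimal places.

Thu: in 6:23 AM→6:20 AM, out 4:47 PM→4:50 PM; 10 h 30 min
Fri: in 7:32 AM→7:30 AM, out 5:56 PM→6:00 PM; 10 h 30 min
Total credited: 21 h 0 min.

21.00 hours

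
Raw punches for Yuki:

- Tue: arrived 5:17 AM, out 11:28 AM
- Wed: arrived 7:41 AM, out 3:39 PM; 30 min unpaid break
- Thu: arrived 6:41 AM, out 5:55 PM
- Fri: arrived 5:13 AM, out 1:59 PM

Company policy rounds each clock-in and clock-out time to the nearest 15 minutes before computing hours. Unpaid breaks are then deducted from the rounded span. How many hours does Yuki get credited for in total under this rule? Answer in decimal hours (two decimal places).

Tue: in 5:17 AM→5:15 AM, out 11:28 AM→11:30 AM; 6 h 15 min
Wed: in 7:41 AM→7:45 AM, out 3:39 PM→3:45 PM; 8 h 0 min − 30 min = 7 h 30 min
Thu: in 6:41 AM→6:45 AM, out 5:55 PM→6:00 PM; 11 h 15 min
Fri: in 5:13 AM→5:15 AM, out 1:59 PM→2:00 PM; 8 h 45 min
Total credited: 33 h 45 min.

33.75 hours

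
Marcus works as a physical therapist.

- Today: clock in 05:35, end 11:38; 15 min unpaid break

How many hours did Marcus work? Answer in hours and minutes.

Today: 05:35–11:38 = 6 h 3 min; less 15 min break → 5 h 48 min

5 h 48 min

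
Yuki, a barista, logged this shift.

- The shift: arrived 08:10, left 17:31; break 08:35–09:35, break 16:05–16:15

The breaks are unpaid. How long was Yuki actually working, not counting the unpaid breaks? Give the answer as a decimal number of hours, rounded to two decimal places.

8.18 hours

The shift: 08:10–17:31 = 9 h 21 min; less 70 min break → 8 h 11 min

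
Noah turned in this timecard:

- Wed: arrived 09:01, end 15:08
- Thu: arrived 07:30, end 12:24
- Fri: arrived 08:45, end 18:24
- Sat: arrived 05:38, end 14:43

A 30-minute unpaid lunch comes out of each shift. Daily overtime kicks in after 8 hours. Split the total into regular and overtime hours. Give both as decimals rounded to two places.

Wed: 09:01–15:08 = 6 h 7 min; less 30 min break → 5 h 37 min
Thu: 07:30–12:24 = 4 h 54 min; less 30 min break → 4 h 24 min
Fri: 08:45–18:24 = 9 h 39 min; less 30 min break → 9 h 9 min
Sat: 05:38–14:43 = 9 h 5 min; less 30 min break → 8 h 35 min
Wed reg 5 h 37 min / OT 0 h 0 min; Thu reg 4 h 24 min / OT 0 h 0 min; Fri reg 8 h 0 min / OT 1 h 9 min; Sat reg 8 h 0 min / OT 0 h 35 min.
Totals: regular 26 h 1 min, overtime 1 h 44 min.

Regular 26.02 hours, overtime 1.73 hours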